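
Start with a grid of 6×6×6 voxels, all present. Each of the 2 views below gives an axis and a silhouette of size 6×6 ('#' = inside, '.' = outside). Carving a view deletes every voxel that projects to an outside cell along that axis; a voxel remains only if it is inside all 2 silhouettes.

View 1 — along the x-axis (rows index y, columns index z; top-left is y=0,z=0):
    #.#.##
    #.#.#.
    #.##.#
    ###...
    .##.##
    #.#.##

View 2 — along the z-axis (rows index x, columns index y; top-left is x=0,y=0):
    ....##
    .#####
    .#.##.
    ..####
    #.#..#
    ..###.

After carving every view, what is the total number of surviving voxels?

74 voxels

before carving: 216 voxels (6×6×6)
  1. axis=0 (YZ plane), |mask|=22  ⇒  voxels=132
  2. axis=2 (XY plane), |mask|=20  ⇒  voxels=74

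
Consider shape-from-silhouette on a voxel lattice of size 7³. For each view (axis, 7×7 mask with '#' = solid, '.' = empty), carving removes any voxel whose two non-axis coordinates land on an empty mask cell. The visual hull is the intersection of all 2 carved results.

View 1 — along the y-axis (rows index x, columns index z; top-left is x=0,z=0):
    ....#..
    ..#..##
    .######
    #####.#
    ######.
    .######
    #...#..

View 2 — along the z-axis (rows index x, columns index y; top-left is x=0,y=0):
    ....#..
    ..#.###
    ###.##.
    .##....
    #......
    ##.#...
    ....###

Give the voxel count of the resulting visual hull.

85 voxels

start: 7×7×7 = 343 voxels
  1. axis=1 (XZ plane), |mask|=30  ⇒  voxels=210
  2. axis=2 (XY plane), |mask|=19  ⇒  voxels=85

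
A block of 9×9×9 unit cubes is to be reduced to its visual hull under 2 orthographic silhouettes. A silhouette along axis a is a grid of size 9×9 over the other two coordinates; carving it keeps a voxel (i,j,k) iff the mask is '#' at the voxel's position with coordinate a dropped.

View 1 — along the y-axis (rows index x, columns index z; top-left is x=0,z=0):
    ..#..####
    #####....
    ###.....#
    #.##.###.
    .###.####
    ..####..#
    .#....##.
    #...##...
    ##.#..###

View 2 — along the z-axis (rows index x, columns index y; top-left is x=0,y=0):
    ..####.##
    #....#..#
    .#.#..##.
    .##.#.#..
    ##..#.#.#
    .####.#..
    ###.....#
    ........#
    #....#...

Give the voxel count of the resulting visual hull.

voxel count = 172

before carving: 729 voxels (9×9×9)
step 1: project along y, AND mask (44/81) → |grid| = 396
step 2: project along z, AND mask (34/81) → |grid| = 172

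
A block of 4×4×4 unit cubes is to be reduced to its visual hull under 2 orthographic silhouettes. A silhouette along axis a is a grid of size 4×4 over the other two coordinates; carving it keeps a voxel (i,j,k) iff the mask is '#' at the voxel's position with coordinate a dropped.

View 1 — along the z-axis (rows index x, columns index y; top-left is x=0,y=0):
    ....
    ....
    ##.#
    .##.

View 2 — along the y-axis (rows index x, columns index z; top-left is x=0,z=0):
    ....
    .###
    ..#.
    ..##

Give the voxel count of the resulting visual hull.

initial block: 4^3 = 64
carve view 1 (along z, XY-mask fill 5/16): 20 voxels remain
carve view 2 (along y, XZ-mask fill 6/16): 7 voxels remain

voxel count = 7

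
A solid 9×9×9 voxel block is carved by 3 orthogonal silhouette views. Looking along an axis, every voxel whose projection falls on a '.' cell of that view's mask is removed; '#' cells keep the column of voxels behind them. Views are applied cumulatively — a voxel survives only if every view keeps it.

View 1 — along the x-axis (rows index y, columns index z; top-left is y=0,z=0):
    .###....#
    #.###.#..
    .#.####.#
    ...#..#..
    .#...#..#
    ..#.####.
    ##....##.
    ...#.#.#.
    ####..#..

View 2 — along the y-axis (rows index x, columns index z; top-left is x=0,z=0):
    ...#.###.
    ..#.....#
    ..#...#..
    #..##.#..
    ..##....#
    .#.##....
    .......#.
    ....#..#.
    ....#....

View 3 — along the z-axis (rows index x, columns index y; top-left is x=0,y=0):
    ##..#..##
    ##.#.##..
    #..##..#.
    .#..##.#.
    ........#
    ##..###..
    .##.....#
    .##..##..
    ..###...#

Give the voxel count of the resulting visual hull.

remaining voxels: 37

initial block: 9^3 = 729
[1] x-view keeps 37 columns → grid now 333
[2] y-view keeps 22 columns → grid now 93
[3] z-view keeps 35 columns → grid now 37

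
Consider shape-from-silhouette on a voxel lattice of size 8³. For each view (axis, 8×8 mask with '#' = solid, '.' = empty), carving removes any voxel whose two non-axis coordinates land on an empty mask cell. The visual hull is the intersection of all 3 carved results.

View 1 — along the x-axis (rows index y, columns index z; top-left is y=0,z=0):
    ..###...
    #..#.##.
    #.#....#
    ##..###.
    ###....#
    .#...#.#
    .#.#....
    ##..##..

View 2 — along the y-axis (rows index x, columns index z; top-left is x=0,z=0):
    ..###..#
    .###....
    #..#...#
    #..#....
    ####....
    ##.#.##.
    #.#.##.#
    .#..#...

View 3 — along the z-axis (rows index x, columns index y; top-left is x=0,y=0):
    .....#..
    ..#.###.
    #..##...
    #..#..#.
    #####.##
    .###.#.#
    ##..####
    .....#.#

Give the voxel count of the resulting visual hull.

initial block: 8^3 = 512
V1 x: intersect with YZ mask (28 set) -- 224 left
V2 y: intersect with XZ mask (28 set) -- 103 left
V3 z: intersect with XY mask (31 set) -- 58 left

58 voxels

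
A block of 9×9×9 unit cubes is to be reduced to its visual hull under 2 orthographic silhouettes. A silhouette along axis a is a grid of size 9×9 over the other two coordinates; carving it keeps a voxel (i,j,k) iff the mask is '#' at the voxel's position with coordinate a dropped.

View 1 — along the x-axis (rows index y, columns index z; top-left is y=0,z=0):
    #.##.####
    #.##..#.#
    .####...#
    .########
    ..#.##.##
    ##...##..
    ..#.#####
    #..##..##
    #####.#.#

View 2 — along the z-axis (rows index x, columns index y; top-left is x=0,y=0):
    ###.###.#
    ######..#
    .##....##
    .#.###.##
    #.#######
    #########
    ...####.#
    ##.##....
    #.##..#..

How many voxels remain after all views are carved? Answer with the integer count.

before carving: 729 voxels (9×9×9)
step 1: project along x, AND mask (52/81) → |grid| = 468
step 2: project along z, AND mask (54/81) → |grid| = 316

316 voxels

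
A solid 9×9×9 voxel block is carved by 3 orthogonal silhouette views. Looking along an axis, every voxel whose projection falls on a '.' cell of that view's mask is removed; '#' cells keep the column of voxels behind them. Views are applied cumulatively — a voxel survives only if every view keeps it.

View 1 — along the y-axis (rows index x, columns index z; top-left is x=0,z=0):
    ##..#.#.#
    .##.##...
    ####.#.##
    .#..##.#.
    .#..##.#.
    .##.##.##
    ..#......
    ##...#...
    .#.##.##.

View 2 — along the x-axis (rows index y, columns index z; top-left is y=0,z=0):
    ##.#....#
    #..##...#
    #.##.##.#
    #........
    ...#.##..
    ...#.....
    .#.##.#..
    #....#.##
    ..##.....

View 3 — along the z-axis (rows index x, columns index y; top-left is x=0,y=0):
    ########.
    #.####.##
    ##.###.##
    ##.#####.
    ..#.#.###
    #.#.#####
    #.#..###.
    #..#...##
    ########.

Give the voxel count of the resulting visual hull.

84 voxels

start: 9×9×9 = 729 voxels
  1. axis=1 (XZ plane), |mask|=39  ⇒  voxels=351
  2. axis=0 (YZ plane), |mask|=29  ⇒  voxels=106
  3. axis=2 (XY plane), |mask|=58  ⇒  voxels=84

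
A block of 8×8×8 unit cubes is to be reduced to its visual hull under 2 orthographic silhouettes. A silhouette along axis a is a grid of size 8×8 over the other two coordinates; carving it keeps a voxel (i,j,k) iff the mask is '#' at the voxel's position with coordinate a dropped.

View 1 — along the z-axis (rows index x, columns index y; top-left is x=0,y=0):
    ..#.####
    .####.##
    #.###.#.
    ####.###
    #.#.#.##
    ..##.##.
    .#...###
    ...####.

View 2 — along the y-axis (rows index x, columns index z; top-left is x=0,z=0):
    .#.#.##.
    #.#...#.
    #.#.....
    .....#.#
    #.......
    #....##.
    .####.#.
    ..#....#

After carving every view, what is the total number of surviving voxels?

voxel count = 107

full grid |V| = 512
  1. axis=2 (XY plane), |mask|=40  ⇒  voxels=320
  2. axis=1 (XZ plane), |mask|=22  ⇒  voxels=107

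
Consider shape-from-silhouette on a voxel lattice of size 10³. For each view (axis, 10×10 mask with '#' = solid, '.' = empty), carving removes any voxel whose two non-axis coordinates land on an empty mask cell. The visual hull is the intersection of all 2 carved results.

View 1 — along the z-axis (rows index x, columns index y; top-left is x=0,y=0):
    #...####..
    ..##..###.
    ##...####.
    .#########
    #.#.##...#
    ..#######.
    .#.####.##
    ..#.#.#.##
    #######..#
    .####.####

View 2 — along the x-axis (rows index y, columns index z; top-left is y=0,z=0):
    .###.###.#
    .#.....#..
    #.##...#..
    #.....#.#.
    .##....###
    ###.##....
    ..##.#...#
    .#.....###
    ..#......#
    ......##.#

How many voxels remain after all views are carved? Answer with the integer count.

|visual hull| = 251

before carving: 1000 voxels (10×10×10)
step 1: project along z, AND mask (65/100) → |grid| = 650
step 2: project along x, AND mask (39/100) → |grid| = 251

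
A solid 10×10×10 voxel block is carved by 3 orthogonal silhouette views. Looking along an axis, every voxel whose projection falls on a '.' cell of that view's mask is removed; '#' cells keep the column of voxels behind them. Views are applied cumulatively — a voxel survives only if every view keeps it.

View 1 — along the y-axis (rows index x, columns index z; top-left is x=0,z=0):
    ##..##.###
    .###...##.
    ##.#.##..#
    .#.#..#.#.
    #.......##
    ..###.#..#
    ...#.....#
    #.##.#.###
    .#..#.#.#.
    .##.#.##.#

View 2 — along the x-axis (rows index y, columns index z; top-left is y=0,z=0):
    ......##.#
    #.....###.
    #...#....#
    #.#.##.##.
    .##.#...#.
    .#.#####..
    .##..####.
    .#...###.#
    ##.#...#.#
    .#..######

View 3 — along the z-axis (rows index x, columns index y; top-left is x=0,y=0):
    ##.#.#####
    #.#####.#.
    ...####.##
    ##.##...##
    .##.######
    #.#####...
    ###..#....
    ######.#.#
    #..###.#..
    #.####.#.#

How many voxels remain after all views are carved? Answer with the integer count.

start: 10×10×10 = 1000 voxels
step 1: project along y, AND mask (49/100) → |grid| = 490
step 2: project along x, AND mask (49/100) → |grid| = 238
step 3: project along z, AND mask (65/100) → |grid| = 164

|visual hull| = 164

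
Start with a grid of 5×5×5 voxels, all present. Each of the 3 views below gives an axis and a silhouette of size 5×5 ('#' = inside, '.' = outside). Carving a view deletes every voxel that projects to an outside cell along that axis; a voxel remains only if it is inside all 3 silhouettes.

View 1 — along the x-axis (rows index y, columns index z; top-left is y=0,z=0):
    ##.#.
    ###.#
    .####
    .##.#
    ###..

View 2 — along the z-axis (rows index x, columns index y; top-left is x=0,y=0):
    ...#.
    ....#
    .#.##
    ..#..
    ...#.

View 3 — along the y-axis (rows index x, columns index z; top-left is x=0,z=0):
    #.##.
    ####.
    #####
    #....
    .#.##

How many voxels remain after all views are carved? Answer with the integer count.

voxel count = 16

before carving: 125 voxels (5×5×5)
carve view 1 (along x, YZ-mask fill 17/25): 85 voxels remain
carve view 2 (along z, XY-mask fill 7/25): 23 voxels remain
carve view 3 (along y, XZ-mask fill 16/25): 16 voxels remain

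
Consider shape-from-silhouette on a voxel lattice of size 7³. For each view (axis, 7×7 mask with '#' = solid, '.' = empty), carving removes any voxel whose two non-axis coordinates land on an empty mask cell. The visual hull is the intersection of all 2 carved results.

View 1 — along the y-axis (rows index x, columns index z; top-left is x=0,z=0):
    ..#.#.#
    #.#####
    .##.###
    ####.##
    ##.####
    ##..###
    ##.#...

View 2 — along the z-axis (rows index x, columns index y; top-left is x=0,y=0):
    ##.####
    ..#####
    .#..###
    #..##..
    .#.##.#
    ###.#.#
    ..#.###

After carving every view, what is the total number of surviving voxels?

remaining voxels: 147

start: 7×7×7 = 343 voxels
V1 y: intersect with XZ mask (34 set) -- 238 left
V2 z: intersect with XY mask (31 set) -- 147 left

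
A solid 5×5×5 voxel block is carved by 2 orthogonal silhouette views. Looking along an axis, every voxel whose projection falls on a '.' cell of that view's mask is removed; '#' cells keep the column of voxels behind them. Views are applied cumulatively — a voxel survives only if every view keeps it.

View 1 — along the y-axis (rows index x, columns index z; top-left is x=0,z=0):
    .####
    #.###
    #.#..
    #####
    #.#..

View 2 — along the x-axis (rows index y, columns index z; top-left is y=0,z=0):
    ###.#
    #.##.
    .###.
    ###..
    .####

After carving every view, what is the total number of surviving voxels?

before carving: 125 voxels (5×5×5)
  1. axis=1 (XZ plane), |mask|=17  ⇒  voxels=85
  2. axis=0 (YZ plane), |mask|=17  ⇒  voxels=60

60 voxels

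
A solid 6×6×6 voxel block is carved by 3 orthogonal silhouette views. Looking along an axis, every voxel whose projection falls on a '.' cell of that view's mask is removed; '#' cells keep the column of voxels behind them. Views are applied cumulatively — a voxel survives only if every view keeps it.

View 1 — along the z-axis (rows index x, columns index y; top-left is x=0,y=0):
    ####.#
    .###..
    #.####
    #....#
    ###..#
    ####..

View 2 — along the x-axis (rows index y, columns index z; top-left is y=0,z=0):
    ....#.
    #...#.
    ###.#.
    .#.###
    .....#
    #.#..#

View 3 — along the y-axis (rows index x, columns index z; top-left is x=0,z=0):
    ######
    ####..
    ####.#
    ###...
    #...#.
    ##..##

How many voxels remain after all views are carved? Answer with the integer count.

remaining voxels: 47

before carving: 216 voxels (6×6×6)
after view 1 [z-axis, 23 of 36 cells solid] → remaining = 138
after view 2 [x-axis, 15 of 36 cells solid] → remaining = 62
after view 3 [y-axis, 24 of 36 cells solid] → remaining = 47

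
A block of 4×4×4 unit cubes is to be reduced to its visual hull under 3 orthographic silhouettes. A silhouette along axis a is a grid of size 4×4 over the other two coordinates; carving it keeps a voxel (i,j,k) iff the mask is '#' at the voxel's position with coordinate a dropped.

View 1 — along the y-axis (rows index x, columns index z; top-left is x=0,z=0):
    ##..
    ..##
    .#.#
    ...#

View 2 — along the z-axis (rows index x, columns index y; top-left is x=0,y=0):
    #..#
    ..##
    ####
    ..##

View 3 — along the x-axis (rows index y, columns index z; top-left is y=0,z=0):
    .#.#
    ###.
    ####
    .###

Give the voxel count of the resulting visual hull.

remaining voxels: 15

start: 4×4×4 = 64 voxels
after view 1 [y-axis, 7 of 16 cells solid] → remaining = 28
after view 2 [z-axis, 10 of 16 cells solid] → remaining = 18
after view 3 [x-axis, 12 of 16 cells solid] → remaining = 15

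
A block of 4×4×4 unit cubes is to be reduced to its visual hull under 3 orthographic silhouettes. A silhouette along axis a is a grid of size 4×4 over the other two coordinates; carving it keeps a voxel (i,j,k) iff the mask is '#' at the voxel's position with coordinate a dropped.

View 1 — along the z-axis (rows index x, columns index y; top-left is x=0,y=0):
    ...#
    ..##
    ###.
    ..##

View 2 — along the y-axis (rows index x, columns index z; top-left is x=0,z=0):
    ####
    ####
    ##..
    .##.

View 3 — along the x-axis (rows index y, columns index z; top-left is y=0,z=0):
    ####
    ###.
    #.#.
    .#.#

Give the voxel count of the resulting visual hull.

start: 4×4×4 = 64 voxels
[1] z-view keeps 8 columns → grid now 32
[2] y-view keeps 12 columns → grid now 22
[3] x-view keeps 11 columns → grid now 13

voxel count = 13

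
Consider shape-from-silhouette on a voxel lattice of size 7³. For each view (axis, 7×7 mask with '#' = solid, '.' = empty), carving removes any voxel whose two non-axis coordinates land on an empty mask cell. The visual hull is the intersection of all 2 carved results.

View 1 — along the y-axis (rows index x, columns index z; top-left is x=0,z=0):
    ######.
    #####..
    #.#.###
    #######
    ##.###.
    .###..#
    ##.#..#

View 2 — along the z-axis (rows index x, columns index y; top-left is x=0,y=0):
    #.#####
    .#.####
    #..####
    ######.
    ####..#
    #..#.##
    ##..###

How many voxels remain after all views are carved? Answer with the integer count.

voxel count = 189

full grid |V| = 343
V1 y: intersect with XZ mask (36 set) -- 252 left
V2 z: intersect with XY mask (36 set) -- 189 left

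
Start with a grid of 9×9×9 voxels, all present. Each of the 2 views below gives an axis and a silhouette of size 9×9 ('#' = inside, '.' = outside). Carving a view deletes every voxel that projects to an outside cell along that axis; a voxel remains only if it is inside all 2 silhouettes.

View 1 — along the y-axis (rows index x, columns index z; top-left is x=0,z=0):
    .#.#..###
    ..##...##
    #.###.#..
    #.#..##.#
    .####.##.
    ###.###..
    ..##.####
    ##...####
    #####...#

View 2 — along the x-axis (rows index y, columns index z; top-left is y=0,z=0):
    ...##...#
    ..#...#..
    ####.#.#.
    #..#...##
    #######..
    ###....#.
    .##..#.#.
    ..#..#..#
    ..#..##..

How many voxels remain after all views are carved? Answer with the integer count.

full grid |V| = 729
carve view 1 (along y, XZ-mask fill 49/81): 441 voxels remain
carve view 2 (along x, YZ-mask fill 36/81): 200 voxels remain

|visual hull| = 200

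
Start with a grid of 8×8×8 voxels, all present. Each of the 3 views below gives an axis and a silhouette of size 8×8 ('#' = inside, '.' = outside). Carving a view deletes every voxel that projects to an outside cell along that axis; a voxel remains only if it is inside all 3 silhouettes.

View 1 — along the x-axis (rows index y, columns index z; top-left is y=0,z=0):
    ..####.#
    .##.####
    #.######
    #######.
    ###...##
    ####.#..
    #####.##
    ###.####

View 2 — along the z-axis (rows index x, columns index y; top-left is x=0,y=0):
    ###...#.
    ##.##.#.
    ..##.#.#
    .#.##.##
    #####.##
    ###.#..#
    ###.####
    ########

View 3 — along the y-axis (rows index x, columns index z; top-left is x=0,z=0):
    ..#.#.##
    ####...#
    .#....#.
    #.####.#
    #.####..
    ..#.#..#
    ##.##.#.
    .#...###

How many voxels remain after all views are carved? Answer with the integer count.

initial block: 8^3 = 512
after view 1 [x-axis, 49 of 64 cells solid] → remaining = 392
after view 2 [z-axis, 45 of 64 cells solid] → remaining = 278
after view 3 [y-axis, 34 of 64 cells solid] → remaining = 151

|visual hull| = 151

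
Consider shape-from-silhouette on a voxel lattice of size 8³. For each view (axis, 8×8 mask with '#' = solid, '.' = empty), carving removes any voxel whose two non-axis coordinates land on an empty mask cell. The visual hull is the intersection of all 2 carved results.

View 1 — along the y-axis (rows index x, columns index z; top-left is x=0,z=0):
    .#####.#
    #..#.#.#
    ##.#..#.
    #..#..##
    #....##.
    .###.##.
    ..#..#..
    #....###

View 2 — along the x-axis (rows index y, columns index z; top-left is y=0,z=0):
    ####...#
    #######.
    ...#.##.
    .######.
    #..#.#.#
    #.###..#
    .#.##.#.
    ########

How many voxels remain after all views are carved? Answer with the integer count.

start: 8×8×8 = 512 voxels
[1] y-view keeps 32 columns → grid now 256
[2] x-view keeps 42 columns → grid now 171

171 voxels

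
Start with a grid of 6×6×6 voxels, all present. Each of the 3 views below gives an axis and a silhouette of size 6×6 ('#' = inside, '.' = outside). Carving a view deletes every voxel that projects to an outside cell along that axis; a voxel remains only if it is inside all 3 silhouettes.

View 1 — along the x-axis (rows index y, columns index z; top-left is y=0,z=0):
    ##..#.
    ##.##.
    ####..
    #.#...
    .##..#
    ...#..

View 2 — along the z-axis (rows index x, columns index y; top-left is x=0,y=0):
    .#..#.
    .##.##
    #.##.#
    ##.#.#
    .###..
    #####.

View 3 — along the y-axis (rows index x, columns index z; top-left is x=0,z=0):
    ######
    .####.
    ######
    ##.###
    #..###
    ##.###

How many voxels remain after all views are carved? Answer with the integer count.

|visual hull| = 54

full grid |V| = 216
[1] x-view keeps 17 columns → grid now 102
[2] z-view keeps 22 columns → grid now 65
[3] y-view keeps 30 columns → grid now 54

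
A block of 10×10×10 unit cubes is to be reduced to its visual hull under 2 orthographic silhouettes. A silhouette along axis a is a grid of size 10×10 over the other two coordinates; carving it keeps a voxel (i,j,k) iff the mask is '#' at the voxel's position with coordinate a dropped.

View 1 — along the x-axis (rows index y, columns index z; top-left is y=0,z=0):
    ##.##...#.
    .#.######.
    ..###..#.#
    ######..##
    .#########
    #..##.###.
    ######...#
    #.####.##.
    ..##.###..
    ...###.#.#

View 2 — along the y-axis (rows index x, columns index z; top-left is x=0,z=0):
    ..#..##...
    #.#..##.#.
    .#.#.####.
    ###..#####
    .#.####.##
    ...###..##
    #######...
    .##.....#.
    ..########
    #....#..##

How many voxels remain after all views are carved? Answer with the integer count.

full grid |V| = 1000
V1 x: intersect with YZ mask (64 set) -- 640 left
V2 y: intersect with XZ mask (56 set) -- 352 left

352 voxels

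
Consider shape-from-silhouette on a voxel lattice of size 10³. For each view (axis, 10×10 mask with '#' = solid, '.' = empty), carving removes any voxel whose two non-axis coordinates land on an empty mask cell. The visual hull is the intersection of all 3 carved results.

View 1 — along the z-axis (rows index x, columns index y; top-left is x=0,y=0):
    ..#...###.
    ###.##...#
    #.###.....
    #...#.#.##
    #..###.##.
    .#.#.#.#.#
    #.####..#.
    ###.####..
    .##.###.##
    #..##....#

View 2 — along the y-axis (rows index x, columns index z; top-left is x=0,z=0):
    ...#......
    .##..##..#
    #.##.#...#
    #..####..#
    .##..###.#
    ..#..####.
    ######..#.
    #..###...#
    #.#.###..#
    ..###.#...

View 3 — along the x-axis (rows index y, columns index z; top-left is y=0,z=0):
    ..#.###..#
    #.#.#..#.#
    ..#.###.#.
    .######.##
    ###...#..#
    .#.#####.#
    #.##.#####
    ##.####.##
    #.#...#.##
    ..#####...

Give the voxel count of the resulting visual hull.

full grid |V| = 1000
carve view 1 (along z, XY-mask fill 54/100): 540 voxels remain
carve view 2 (along y, XZ-mask fill 50/100): 280 voxels remain
carve view 3 (along x, YZ-mask fill 61/100): 181 voxels remain

voxel count = 181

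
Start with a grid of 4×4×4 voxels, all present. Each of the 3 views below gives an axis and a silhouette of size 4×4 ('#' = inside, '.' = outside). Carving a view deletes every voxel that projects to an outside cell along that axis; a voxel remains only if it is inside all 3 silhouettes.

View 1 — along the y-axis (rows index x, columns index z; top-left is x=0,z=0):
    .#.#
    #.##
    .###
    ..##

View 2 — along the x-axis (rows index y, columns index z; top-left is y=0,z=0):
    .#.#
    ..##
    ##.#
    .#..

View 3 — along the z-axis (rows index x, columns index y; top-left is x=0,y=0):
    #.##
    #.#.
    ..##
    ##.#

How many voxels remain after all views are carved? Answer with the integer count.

before carving: 64 voxels (4×4×4)
  1. axis=1 (XZ plane), |mask|=10  ⇒  voxels=40
  2. axis=0 (YZ plane), |mask|=8  ⇒  voxels=22
  3. axis=2 (XY plane), |mask|=10  ⇒  voxels=14

voxel count = 14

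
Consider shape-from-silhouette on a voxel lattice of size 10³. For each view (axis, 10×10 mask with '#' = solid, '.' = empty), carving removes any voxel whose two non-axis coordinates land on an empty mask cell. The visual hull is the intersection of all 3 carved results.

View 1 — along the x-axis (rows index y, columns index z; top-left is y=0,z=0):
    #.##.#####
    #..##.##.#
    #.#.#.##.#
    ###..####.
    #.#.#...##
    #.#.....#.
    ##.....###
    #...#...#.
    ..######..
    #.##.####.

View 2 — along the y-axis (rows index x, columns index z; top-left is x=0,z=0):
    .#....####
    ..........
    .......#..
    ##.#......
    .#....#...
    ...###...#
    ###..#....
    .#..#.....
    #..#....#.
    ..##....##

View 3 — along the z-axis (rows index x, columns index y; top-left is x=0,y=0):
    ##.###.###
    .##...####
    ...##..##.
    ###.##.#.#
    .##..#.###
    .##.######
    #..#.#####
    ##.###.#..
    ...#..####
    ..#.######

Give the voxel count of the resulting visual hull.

full grid |V| = 1000
V1 x: intersect with YZ mask (56 set) -- 560 left
V2 y: intersect with XZ mask (28 set) -- 147 left
V3 z: intersect with XY mask (64 set) -- 96 left

remaining voxels: 96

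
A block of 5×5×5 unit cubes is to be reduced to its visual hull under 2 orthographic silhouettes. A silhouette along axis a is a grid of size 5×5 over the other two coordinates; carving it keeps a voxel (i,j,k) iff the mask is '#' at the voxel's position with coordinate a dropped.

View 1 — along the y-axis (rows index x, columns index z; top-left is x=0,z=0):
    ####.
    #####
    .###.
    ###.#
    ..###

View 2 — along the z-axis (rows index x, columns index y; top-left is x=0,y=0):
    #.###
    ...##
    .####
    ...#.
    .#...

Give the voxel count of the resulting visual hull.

45 voxels

initial block: 5^3 = 125
carve view 1 (along y, XZ-mask fill 19/25): 95 voxels remain
carve view 2 (along z, XY-mask fill 12/25): 45 voxels remain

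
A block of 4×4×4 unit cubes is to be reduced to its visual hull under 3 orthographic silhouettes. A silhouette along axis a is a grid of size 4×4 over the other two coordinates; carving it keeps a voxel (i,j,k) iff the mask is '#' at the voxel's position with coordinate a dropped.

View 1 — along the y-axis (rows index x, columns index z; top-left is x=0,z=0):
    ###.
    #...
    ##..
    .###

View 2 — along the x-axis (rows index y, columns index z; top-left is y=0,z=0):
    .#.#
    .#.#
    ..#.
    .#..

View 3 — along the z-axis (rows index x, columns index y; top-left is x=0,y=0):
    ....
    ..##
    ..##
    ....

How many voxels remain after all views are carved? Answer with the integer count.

1 voxels

full grid |V| = 64
step 1: project along y, AND mask (9/16) → |grid| = 36
step 2: project along x, AND mask (6/16) → |grid| = 13
step 3: project along z, AND mask (4/16) → |grid| = 1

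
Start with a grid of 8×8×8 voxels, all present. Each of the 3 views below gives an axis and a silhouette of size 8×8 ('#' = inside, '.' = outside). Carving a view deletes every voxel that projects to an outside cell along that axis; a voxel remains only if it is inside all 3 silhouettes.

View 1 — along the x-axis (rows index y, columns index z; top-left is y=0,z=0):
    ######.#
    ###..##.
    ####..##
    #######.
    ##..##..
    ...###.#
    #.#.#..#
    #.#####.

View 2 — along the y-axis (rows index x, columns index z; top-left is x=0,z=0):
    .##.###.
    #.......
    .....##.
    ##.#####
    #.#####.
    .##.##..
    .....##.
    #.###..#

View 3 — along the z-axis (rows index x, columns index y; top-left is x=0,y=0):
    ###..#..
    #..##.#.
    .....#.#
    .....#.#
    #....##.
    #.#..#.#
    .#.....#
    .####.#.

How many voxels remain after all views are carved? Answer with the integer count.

before carving: 512 voxels (8×8×8)
[1] x-view keeps 43 columns → grid now 344
[2] y-view keeps 32 columns → grid now 176
[3] z-view keeps 26 columns → grid now 71

voxel count = 71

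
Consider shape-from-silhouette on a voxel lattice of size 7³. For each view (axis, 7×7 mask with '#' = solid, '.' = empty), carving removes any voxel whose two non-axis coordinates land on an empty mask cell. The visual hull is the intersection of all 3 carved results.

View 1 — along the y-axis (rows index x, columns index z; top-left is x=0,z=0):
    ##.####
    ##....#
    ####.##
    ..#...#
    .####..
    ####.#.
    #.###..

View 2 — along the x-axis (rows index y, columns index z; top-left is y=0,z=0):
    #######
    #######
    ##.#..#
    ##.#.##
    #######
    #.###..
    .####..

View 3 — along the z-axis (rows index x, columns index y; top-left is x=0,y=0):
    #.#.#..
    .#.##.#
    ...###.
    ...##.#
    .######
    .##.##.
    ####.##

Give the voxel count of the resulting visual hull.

initial block: 7^3 = 343
  1. axis=1 (XZ plane), |mask|=30  ⇒  voxels=210
  2. axis=0 (YZ plane), |mask|=38  ⇒  voxels=167
  3. axis=2 (XY plane), |mask|=29  ⇒  voxels=98

|visual hull| = 98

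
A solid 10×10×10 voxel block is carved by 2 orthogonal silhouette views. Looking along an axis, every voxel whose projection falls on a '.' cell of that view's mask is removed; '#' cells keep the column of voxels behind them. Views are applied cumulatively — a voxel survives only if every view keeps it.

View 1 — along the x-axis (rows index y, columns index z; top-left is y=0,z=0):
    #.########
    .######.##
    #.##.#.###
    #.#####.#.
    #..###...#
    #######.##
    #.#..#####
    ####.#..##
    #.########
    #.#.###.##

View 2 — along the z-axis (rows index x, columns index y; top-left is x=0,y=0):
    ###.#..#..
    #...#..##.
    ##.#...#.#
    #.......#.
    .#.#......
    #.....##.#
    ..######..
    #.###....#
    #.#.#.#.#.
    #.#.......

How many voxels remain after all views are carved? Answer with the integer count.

before carving: 1000 voxels (10×10×10)
step 1: project along x, AND mask (75/100) → |grid| = 750
step 2: project along z, AND mask (40/100) → |grid| = 297

remaining voxels: 297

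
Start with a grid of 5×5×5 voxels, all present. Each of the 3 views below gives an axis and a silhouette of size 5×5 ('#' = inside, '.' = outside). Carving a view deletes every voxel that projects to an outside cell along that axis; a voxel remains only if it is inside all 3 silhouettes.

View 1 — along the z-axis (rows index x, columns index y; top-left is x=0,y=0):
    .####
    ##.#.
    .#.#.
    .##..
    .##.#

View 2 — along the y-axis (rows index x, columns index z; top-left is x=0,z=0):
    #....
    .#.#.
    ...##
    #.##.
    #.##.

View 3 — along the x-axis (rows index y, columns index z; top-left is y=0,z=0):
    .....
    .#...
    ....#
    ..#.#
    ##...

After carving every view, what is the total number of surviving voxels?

voxel count = 4

before carving: 125 voxels (5×5×5)
step 1: project along z, AND mask (14/25) → |grid| = 70
step 2: project along y, AND mask (11/25) → |grid| = 29
step 3: project along x, AND mask (6/25) → |grid| = 4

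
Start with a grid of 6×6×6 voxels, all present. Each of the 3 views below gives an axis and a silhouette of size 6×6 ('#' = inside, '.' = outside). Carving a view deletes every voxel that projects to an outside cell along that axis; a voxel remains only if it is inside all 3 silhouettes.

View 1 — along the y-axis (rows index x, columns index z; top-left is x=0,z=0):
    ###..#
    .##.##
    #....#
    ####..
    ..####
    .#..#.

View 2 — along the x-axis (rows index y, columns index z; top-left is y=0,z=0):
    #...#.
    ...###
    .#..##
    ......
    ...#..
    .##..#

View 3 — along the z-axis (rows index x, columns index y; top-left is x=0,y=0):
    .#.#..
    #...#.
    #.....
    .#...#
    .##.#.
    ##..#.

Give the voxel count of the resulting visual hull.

remaining voxels: 14

start: 6×6×6 = 216 voxels
V1 y: intersect with XZ mask (20 set) -- 120 left
V2 x: intersect with YZ mask (12 set) -- 40 left
V3 z: intersect with XY mask (13 set) -- 14 left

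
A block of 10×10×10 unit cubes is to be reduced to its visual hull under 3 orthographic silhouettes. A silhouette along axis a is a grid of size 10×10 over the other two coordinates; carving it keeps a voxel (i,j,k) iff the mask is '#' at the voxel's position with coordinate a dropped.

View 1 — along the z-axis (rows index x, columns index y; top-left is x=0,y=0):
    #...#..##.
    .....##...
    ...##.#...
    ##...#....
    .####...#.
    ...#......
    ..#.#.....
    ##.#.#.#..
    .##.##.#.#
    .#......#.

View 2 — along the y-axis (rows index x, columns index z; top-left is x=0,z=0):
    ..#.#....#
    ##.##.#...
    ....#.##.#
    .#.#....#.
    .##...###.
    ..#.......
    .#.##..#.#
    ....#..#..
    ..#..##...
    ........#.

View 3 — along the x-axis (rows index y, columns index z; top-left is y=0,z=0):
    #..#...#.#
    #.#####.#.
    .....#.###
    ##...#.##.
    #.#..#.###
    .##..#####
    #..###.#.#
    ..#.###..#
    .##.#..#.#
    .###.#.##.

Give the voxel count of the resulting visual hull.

63 voxels

before carving: 1000 voxels (10×10×10)
V1 z: intersect with XY mask (33 set) -- 330 left
V2 y: intersect with XZ mask (32 set) -- 109 left
V3 x: intersect with YZ mask (55 set) -- 63 left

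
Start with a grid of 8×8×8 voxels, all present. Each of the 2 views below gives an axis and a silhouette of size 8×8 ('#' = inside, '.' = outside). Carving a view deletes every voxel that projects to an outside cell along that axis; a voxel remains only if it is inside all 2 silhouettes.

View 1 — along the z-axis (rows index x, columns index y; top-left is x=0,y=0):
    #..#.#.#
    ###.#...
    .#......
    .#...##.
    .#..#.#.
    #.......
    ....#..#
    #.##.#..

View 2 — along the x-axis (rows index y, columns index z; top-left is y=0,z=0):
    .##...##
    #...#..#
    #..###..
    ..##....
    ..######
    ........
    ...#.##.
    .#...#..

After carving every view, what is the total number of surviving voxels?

initial block: 8^3 = 512
step 1: project along z, AND mask (22/64) → |grid| = 176
step 2: project along x, AND mask (24/64) → |grid| = 68

68 voxels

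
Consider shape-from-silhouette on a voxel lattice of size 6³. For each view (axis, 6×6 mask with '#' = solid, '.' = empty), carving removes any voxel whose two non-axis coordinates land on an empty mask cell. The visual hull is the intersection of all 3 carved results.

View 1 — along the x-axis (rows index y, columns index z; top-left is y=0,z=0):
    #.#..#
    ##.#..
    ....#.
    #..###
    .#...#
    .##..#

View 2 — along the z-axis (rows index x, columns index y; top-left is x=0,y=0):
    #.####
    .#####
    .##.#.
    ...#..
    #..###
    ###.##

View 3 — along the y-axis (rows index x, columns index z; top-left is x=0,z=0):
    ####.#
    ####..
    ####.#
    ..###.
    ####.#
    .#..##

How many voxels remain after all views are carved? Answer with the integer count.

voxel count = 44

before carving: 216 voxels (6×6×6)
after view 1 [x-axis, 16 of 36 cells solid] → remaining = 96
after view 2 [z-axis, 23 of 36 cells solid] → remaining = 60
after view 3 [y-axis, 25 of 36 cells solid] → remaining = 44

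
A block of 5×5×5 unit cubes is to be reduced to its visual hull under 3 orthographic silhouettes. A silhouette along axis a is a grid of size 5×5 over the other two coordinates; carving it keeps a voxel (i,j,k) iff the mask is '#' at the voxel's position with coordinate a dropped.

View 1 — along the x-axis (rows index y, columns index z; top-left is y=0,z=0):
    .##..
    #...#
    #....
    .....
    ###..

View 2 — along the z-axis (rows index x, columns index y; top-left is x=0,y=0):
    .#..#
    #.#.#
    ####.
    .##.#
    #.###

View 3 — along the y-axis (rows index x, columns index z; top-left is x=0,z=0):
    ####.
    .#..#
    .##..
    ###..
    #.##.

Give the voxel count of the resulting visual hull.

full grid |V| = 125
V1 x: intersect with YZ mask (8 set) -- 40 left
V2 z: intersect with XY mask (16 set) -- 28 left
V3 y: intersect with XZ mask (14 set) -- 17 left

17 voxels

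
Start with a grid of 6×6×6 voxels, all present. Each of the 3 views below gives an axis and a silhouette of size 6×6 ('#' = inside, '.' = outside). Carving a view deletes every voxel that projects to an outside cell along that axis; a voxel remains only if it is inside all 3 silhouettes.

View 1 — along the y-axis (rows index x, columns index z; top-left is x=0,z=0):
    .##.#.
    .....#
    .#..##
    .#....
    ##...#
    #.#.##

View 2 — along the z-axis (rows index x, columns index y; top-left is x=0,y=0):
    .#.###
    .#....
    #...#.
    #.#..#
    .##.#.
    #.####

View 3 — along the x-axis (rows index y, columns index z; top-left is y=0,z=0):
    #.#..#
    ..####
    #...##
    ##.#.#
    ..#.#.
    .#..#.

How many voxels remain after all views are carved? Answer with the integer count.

start: 6×6×6 = 216 voxels
step 1: project along y, AND mask (15/36) → |grid| = 90
step 2: project along z, AND mask (18/36) → |grid| = 51
step 3: project along x, AND mask (18/36) → |grid| = 25

remaining voxels: 25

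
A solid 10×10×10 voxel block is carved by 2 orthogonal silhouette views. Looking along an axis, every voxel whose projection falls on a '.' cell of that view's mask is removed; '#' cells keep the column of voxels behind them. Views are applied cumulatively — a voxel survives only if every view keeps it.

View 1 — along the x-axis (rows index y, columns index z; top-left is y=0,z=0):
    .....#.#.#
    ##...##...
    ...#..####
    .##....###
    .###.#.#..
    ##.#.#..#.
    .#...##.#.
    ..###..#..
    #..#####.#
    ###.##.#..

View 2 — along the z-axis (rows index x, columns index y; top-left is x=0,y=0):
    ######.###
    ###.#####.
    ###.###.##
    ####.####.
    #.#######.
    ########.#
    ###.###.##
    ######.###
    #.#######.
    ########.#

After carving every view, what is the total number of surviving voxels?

|visual hull| = 398

initial block: 10^3 = 1000
V1 x: intersect with YZ mask (48 set) -- 480 left
V2 z: intersect with XY mask (84 set) -- 398 left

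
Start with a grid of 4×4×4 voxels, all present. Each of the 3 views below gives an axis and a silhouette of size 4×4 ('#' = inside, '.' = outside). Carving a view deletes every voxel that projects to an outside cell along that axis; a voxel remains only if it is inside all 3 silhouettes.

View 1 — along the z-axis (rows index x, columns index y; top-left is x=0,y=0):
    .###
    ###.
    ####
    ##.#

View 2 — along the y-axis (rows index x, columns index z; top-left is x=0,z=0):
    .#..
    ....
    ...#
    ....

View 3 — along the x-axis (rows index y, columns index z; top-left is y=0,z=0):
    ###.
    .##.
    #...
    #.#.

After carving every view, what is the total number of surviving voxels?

remaining voxels: 1

before carving: 64 voxels (4×4×4)
carve view 1 (along z, XY-mask fill 13/16): 52 voxels remain
carve view 2 (along y, XZ-mask fill 2/16): 7 voxels remain
carve view 3 (along x, YZ-mask fill 8/16): 1 voxels remain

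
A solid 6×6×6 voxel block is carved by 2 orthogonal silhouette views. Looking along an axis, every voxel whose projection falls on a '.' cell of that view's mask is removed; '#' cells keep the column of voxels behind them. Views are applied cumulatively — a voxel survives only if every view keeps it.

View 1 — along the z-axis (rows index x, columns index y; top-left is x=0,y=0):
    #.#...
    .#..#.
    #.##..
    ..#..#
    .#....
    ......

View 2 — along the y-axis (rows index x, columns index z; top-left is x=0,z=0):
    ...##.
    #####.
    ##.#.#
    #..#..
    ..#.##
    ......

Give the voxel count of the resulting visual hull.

full grid |V| = 216
[1] z-view keeps 10 columns → grid now 60
[2] y-view keeps 16 columns → grid now 33

33 voxels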